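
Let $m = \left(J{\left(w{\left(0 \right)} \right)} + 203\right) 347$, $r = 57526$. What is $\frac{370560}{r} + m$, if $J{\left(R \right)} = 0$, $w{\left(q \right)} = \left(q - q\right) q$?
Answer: $\frac{2026279763}{28763} \approx 70448.0$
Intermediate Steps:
$w{\left(q \right)} = 0$ ($w{\left(q \right)} = 0 q = 0$)
$m = 70441$ ($m = \left(0 + 203\right) 347 = 203 \cdot 347 = 70441$)
$\frac{370560}{r} + m = \frac{370560}{57526} + 70441 = 370560 \cdot \frac{1}{57526} + 70441 = \frac{185280}{28763} + 70441 = \frac{2026279763}{28763}$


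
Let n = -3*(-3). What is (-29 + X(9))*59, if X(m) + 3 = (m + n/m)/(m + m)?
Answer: -16697/9 ≈ -1855.2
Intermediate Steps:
n = 9
X(m) = -3 + (m + 9/m)/(2*m) (X(m) = -3 + (m + 9/m)/(m + m) = -3 + (m + 9/m)/((2*m)) = -3 + (m + 9/m)*(1/(2*m)) = -3 + (m + 9/m)/(2*m))
(-29 + X(9))*59 = (-29 + (-5/2 + (9/2)/9²))*59 = (-29 + (-5/2 + (9/2)*(1/81)))*59 = (-29 + (-5/2 + 1/18))*59 = (-29 - 22/9)*59 = -283/9*59 = -16697/9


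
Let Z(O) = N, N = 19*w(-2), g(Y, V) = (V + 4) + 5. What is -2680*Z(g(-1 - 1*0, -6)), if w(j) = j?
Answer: 101840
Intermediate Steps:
g(Y, V) = 9 + V (g(Y, V) = (4 + V) + 5 = 9 + V)
N = -38 (N = 19*(-2) = -38)
Z(O) = -38
-2680*Z(g(-1 - 1*0, -6)) = -2680*(-38) = 101840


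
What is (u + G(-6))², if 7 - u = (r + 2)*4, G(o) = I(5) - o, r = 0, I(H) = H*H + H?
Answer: 1225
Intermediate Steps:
I(H) = H + H² (I(H) = H² + H = H + H²)
G(o) = 30 - o (G(o) = 5*(1 + 5) - o = 5*6 - o = 30 - o)
u = -1 (u = 7 - (0 + 2)*4 = 7 - 2*4 = 7 - 1*8 = 7 - 8 = -1)
(u + G(-6))² = (-1 + (30 - 1*(-6)))² = (-1 + (30 + 6))² = (-1 + 36)² = 35² = 1225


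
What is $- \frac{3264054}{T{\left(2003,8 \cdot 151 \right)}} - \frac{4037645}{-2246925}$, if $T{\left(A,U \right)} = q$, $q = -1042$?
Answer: $\frac{733829176004}{234129585} \approx 3134.3$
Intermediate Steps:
$T{\left(A,U \right)} = -1042$
$- \frac{3264054}{T{\left(2003,8 \cdot 151 \right)}} - \frac{4037645}{-2246925} = - \frac{3264054}{-1042} - \frac{4037645}{-2246925} = \left(-3264054\right) \left(- \frac{1}{1042}\right) - - \frac{807529}{449385} = \frac{1632027}{521} + \frac{807529}{449385} = \frac{733829176004}{234129585}$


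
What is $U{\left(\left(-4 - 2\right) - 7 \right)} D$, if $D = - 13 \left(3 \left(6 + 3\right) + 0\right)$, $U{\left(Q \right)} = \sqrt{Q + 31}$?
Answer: $- 1053 \sqrt{2} \approx -1489.2$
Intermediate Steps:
$U{\left(Q \right)} = \sqrt{31 + Q}$
$D = -351$ ($D = - 13 \left(3 \cdot 9 + 0\right) = - 13 \left(27 + 0\right) = \left(-13\right) 27 = -351$)
$U{\left(\left(-4 - 2\right) - 7 \right)} D = \sqrt{31 - 13} \left(-351\right) = \sqrt{18} \left(-351\right) = 3 \sqrt{2} \left(-351\right) = - 1053 \sqrt{2}$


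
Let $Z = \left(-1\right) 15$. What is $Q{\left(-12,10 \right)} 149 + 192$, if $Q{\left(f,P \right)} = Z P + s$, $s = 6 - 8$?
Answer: $-22456$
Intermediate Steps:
$Z = -15$
$s = -2$ ($s = 6 - 8 = -2$)
$Q{\left(f,P \right)} = -2 - 15 P$ ($Q{\left(f,P \right)} = - 15 P - 2 = -2 - 15 P$)
$Q{\left(-12,10 \right)} 149 + 192 = \left(-2 - 150\right) 149 + 192 = \left(-152\right) 149 + 192 = -22648 + 192 = -22456$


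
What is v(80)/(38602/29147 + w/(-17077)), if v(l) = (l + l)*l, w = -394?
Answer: 199097327600/20959071 ≈ 9499.3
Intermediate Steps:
v(l) = 2*l² (v(l) = (2*l)*l = 2*l²)
v(80)/(38602/29147 + w/(-17077)) = (2*80²)/(38602/29147 - 394/(-17077)) = (2*6400)/(38602*(1/29147) - 394*(-1/17077)) = 12800/(38602/29147 + 394/17077) = 12800/(670690272/497743319) = 12800*(497743319/670690272) = 199097327600/20959071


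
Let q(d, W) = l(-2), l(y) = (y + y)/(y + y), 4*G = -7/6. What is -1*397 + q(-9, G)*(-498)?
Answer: -895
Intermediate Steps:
G = -7/24 (G = (-7/6)/4 = (-7*1/6)/4 = (1/4)*(-7/6) = -7/24 ≈ -0.29167)
l(y) = 1 (l(y) = (2*y)/((2*y)) = (2*y)*(1/(2*y)) = 1)
q(d, W) = 1
-1*397 + q(-9, G)*(-498) = -1*397 + 1*(-498) = -397 - 498 = -895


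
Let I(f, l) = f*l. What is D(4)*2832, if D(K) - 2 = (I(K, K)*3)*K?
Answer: 549408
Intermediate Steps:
D(K) = 2 + 3*K³ (D(K) = 2 + ((K*K)*3)*K = 2 + (K²*3)*K = 2 + (3*K²)*K = 2 + 3*K³)
D(4)*2832 = (2 + 3*4³)*2832 = (2 + 3*64)*2832 = (2 + 192)*2832 = 194*2832 = 549408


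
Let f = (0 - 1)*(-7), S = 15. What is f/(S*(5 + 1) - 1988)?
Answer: -7/1898 ≈ -0.0036881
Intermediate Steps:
f = 7 (f = -1*(-7) = 7)
f/(S*(5 + 1) - 1988) = 7/(15*(5 + 1) - 1988) = 7/(15*6 - 1988) = 7/(90 - 1988) = 7/(-1898) = -1/1898*7 = -7/1898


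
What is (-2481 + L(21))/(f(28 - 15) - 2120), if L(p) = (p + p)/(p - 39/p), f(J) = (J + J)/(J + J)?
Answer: 166080/141973 ≈ 1.1698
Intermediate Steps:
f(J) = 1 (f(J) = (2*J)/((2*J)) = (2*J)*(1/(2*J)) = 1)
L(p) = 2*p/(p - 39/p) (L(p) = (2*p)/(p - 39/p) = 2*p/(p - 39/p))
(-2481 + L(21))/(f(28 - 15) - 2120) = (-2481 + 2*21**2/(-39 + 21**2))/(1 - 2120) = (-2481 + 2*441/(-39 + 441))/(-2119) = (-2481 + 2*441/402)*(-1/2119) = (-2481 + 2*441*(1/402))*(-1/2119) = (-2481 + 147/67)*(-1/2119) = -166080/67*(-1/2119) = 166080/141973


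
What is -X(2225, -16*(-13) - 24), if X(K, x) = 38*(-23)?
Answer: 874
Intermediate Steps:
X(K, x) = -874
-X(2225, -16*(-13) - 24) = -1*(-874) = 874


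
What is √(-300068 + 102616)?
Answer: 2*I*√49363 ≈ 444.36*I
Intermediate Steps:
√(-300068 + 102616) = √(-197452) = 2*I*√49363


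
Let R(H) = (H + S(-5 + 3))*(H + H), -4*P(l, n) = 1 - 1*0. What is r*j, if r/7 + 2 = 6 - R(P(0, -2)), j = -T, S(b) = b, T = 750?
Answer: -60375/4 ≈ -15094.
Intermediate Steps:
P(l, n) = -¼ (P(l, n) = -(1 - 1*0)/4 = -(1 + 0)/4 = -¼*1 = -¼)
R(H) = 2*H*(-2 + H) (R(H) = (H + (-5 + 3))*(H + H) = (H - 2)*(2*H) = (-2 + H)*(2*H) = 2*H*(-2 + H))
j = -750 (j = -1*750 = -750)
r = 161/8 (r = -14 + 7*(6 - 2*(-1)*(-2 - ¼)/4) = -14 + 7*(6 - 2*(-1)*(-9)/(4*4)) = -14 + 7*(6 - 1*9/8) = -14 + 7*(6 - 9/8) = -14 + 7*(39/8) = -14 + 273/8 = 161/8 ≈ 20.125)
r*j = (161/8)*(-750) = -60375/4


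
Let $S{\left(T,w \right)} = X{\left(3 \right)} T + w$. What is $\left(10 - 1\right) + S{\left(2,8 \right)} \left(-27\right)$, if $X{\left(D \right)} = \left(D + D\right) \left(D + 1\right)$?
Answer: $-1503$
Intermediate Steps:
$X{\left(D \right)} = 2 D \left(1 + D\right)$
$S{\left(T,w \right)} = w + 24 T$ ($S{\left(T,w \right)} = 2 \cdot 3 \left(1 + 3\right) T + w = 2 \cdot 3 \cdot 4 T + w = 24 T + w = w + 24 T$)
$\left(10 - 1\right) + S{\left(2,8 \right)} \left(-27\right) = \left(10 - 1\right) + \left(8 + 24 \cdot 2\right) \left(-27\right) = \left(10 - 1\right) + \left(8 + 48\right) \left(-27\right) = 9 + 56 \left(-27\right) = 9 - 1512 = -1503$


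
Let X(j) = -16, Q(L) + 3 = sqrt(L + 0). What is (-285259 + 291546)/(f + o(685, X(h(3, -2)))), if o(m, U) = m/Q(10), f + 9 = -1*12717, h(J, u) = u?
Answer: -67088577/109177991 - 4306595*sqrt(10)/109177991 ≈ -0.73923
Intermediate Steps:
Q(L) = -3 + sqrt(L) (Q(L) = -3 + sqrt(L + 0) = -3 + sqrt(L))
f = -12726 (f = -9 - 1*12717 = -9 - 12717 = -12726)
o(m, U) = m/(-3 + sqrt(10))
(-285259 + 291546)/(f + o(685, X(h(3, -2)))) = (-285259 + 291546)/(-12726 + (3*685 + 685*sqrt(10))) = 6287/(-12726 + (2055 + 685*sqrt(10))) = 6287/(-10671 + 685*sqrt(10))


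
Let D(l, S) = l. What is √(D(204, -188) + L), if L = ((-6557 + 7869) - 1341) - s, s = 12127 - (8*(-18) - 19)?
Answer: I*√12115 ≈ 110.07*I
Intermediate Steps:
s = 12290 (s = 12127 - (-144 - 19) = 12127 - 1*(-163) = 12127 + 163 = 12290)
L = -12319 (L = ((-6557 + 7869) - 1341) - 1*12290 = (1312 - 1341) - 12290 = -29 - 12290 = -12319)
√(D(204, -188) + L) = √(204 - 12319) = √(-12115) = I*√12115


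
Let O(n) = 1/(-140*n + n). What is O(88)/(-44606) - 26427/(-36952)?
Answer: 1802389427717/2520221514448 ≈ 0.71517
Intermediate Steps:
O(n) = -1/(139*n) (O(n) = 1/(-139*n) = -1/(139*n))
O(88)/(-44606) - 26427/(-36952) = -1/139/88/(-44606) - 26427/(-36952) = -1/139*1/88*(-1/44606) - 26427*(-1/36952) = -1/12232*(-1/44606) + 26427/36952 = 1/545620592 + 26427/36952 = 1802389427717/2520221514448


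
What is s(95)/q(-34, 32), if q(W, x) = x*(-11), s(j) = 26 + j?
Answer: -11/32 ≈ -0.34375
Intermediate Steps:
q(W, x) = -11*x
s(95)/q(-34, 32) = (26 + 95)/((-11*32)) = 121/(-352) = 121*(-1/352) = -11/32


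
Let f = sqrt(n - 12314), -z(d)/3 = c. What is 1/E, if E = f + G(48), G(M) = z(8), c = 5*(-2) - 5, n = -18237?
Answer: 45/32576 - I*sqrt(30551)/32576 ≈ 0.0013814 - 0.0053656*I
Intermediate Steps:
c = -15 (c = -10 - 5 = -15)
z(d) = 45 (z(d) = -3*(-15) = 45)
f = I*sqrt(30551) (f = sqrt(-18237 - 12314) = sqrt(-30551) = I*sqrt(30551) ≈ 174.79*I)
G(M) = 45
E = 45 + I*sqrt(30551) (E = I*sqrt(30551) + 45 = 45 + I*sqrt(30551) ≈ 45.0 + 174.79*I)
1/E = 1/(45 + I*sqrt(30551))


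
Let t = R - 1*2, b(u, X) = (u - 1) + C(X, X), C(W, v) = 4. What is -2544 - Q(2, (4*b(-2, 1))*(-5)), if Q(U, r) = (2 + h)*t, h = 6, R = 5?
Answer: -2568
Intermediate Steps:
b(u, X) = 3 + u (b(u, X) = (u - 1) + 4 = (-1 + u) + 4 = 3 + u)
t = 3 (t = 5 - 1*2 = 5 - 2 = 3)
Q(U, r) = 24 (Q(U, r) = (2 + 6)*3 = 8*3 = 24)
-2544 - Q(2, (4*b(-2, 1))*(-5)) = -2544 - 1*24 = -2544 - 24 = -2568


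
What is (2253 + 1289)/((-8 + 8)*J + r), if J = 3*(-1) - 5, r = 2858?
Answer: 1771/1429 ≈ 1.2393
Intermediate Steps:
J = -8 (J = -3 - 5 = -8)
(2253 + 1289)/((-8 + 8)*J + r) = (2253 + 1289)/((-8 + 8)*(-8) + 2858) = 3542/(0*(-8) + 2858) = 3542/(0 + 2858) = 3542/2858 = 3542*(1/2858) = 1771/1429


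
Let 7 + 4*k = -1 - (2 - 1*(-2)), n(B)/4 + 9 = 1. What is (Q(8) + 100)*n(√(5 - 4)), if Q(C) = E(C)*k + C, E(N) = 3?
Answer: -3168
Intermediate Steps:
n(B) = -32 (n(B) = -36 + 4*1 = -36 + 4 = -32)
k = -3 (k = -7/4 + (-1 - (2 - 1*(-2)))/4 = -7/4 + (-1 - (2 + 2))/4 = -7/4 + (-1 - 1*4)/4 = -7/4 + (-1 - 4)/4 = -7/4 + (¼)*(-5) = -7/4 - 5/4 = -3)
Q(C) = -9 + C (Q(C) = 3*(-3) + C = -9 + C)
(Q(8) + 100)*n(√(5 - 4)) = ((-9 + 8) + 100)*(-32) = (-1 + 100)*(-32) = 99*(-32) = -3168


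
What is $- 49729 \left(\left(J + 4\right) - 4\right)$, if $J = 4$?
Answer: $-198916$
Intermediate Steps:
$- 49729 \left(\left(J + 4\right) - 4\right) = - 49729 \left(\left(4 + 4\right) - 4\right) = - 49729 \left(8 - 4\right) = \left(-49729\right) 4 = -198916$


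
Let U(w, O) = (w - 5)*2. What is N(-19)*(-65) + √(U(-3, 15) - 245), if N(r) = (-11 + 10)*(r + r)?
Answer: -2470 + 3*I*√29 ≈ -2470.0 + 16.155*I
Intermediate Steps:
N(r) = -2*r
U(w, O) = -10 + 2*w (U(w, O) = (-5 + w)*2 = -10 + 2*w)
N(-19)*(-65) + √(U(-3, 15) - 245) = -2*(-19)*(-65) + √((-10 + 2*(-3)) - 245) = 38*(-65) + √((-10 - 6) - 245) = -2470 + √(-16 - 245) = -2470 + √(-261) = -2470 + 3*I*√29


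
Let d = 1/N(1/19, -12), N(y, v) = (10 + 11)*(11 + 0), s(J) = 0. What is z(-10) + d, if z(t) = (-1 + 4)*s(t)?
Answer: 1/231 ≈ 0.0043290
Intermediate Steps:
N(y, v) = 231 (N(y, v) = 21*11 = 231)
z(t) = 0 (z(t) = (-1 + 4)*0 = 3*0 = 0)
d = 1/231 ≈ 0.0043290
z(-10) + d = 0 + 1/231 = 1/231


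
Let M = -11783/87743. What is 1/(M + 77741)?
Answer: 87743/6821216780 ≈ 1.2863e-5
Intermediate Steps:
M = -11783/87743 (M = -11783*1/87743 = -11783/87743 ≈ -0.13429)
1/(M + 77741) = 1/(-11783/87743 + 77741) = 1/(6821216780/87743) = 87743/6821216780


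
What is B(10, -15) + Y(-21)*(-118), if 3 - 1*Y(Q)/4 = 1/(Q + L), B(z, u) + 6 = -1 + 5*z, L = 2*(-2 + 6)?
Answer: -18321/13 ≈ -1409.3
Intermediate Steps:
L = 8 (L = 2*4 = 8)
B(z, u) = -7 + 5*z (B(z, u) = -6 + (-1 + 5*z) = -7 + 5*z)
Y(Q) = 12 - 4/(8 + Q) (Y(Q) = 12 - 4/(Q + 8) = 12 - 4/(8 + Q))
B(10, -15) + Y(-21)*(-118) = (-7 + 5*10) + (4*(23 + 3*(-21))/(8 - 21))*(-118) = (-7 + 50) + (4*(23 - 63)/(-13))*(-118) = 43 + (4*(-1/13)*(-40))*(-118) = 43 + (160/13)*(-118) = 43 - 18880/13 = -18321/13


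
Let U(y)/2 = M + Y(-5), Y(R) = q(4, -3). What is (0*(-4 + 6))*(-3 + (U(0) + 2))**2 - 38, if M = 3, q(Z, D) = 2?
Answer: -38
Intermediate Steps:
Y(R) = 2
U(y) = 10 (U(y) = 2*(3 + 2) = 2*5 = 10)
(0*(-4 + 6))*(-3 + (U(0) + 2))**2 - 38 = (0*(-4 + 6))*(-3 + (10 + 2))**2 - 38 = (0*2)*(-3 + 12)**2 - 38 = 0*9**2 - 38 = 0*81 - 38 = 0 - 38 = -38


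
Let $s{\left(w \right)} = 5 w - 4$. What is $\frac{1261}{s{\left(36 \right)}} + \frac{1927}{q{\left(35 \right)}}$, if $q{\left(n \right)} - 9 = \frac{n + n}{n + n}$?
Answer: $\frac{175881}{880} \approx 199.86$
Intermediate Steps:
$q{\left(n \right)} = 10$ ($q{\left(n \right)} = 9 + \frac{n + n}{n + n} = 9 + \frac{2 n}{2 n} = 9 + 2 n \frac{1}{2 n} = 9 + 1 = 10$)
$s{\left(w \right)} = -4 + 5 w$
$\frac{1261}{s{\left(36 \right)}} + \frac{1927}{q{\left(35 \right)}} = \frac{1261}{-4 + 5 \cdot 36} + \frac{1927}{10} = \frac{1261}{-4 + 180} + 1927 \cdot \frac{1}{10} = \frac{1261}{176} + \frac{1927}{10} = \frac{175881}{880}$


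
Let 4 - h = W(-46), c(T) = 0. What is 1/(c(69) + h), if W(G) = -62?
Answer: 1/66 ≈ 0.015152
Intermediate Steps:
h = 66 (h = 4 - 1*(-62) = 4 + 62 = 66)
1/(c(69) + h) = 1/(0 + 66) = 1/66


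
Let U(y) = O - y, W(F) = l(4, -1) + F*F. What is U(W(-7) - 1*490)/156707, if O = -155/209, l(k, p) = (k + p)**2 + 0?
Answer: 90133/32751763 ≈ 0.0027520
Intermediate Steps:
l(k, p) = (k + p)**2
O = -155/209 (O = -155*1/209 = -155/209 ≈ -0.74163)
W(F) = 9 + F**2 (W(F) = (4 - 1)**2 + F*F = 3**2 + F**2 = 9 + F**2)
U(y) = -155/209 - y
U(W(-7) - 1*490)/156707 = (-155/209 - ((9 + (-7)**2) - 1*490))/156707 = (-155/209 - ((9 + 49) - 490))*(1/156707) = (-155/209 - (58 - 490))*(1/156707) = (-155/209 - 1*(-432))*(1/156707) = (-155/209 + 432)*(1/156707) = (90133/209)*(1/156707) = 90133/32751763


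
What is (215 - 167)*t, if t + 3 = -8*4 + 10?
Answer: -1200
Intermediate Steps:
t = -25 (t = -3 + (-8*4 + 10) = -3 + (-32 + 10) = -3 - 22 = -25)
(215 - 167)*t = (215 - 167)*(-25) = 48*(-25) = -1200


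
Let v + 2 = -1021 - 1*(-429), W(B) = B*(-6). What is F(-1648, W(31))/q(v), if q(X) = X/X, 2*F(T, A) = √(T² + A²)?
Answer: 5*√27505 ≈ 829.23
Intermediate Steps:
W(B) = -6*B
F(T, A) = √(A² + T²)/2 (F(T, A) = √(T² + A²)/2 = √(A² + T²)/2)
v = -594 (v = -2 + (-1021 - 1*(-429)) = -2 + (-1021 + 429) = -2 - 592 = -594)
q(X) = 1
F(-1648, W(31))/q(v) = (√((-6*31)² + (-1648)²)/2)/1 = (√((-186)² + 2715904)/2)*1 = (√(34596 + 2715904)/2)*1 = (√2750500/2)*1 = ((10*√27505)/2)*1 = (5*√27505)*1 = 5*√27505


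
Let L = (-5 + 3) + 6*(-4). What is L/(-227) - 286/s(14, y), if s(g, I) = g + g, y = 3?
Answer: -32097/3178 ≈ -10.100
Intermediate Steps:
s(g, I) = 2*g
L = -26 (L = -2 - 24 = -26)
L/(-227) - 286/s(14, y) = -26/(-227) - 286/(2*14) = -26*(-1/227) - 286/28 = 26/227 - 286*1/28 = 26/227 - 143/14 = -32097/3178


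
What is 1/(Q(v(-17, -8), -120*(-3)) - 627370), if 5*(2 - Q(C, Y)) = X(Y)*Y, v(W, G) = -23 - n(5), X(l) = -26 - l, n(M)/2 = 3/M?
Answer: -1/599576 ≈ -1.6678e-6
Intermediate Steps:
n(M) = 6/M (n(M) = 2*(3/M) = 6/M)
v(W, G) = -121/5 (v(W, G) = -23 - 6/5 = -121/5)
Q(C, Y) = 2 - Y*(-26 - Y)/5 (Q(C, Y) = 2 - (-26 - Y)*Y/5 = 2 - Y*(-26 - Y)/5)
1/(Q(v(-17, -8), -120*(-3)) - 627370) = 1/((2 + (-120*(-3))*(26 - 120*(-3))/5) - 627370) = 1/((2 + (⅕)*360*(26 + 360)) - 627370) = 1/((2 + (⅕)*360*386) - 627370) = 1/((2 + 27792) - 627370) = 1/(27794 - 627370) = 1/(-599576) = -1/599576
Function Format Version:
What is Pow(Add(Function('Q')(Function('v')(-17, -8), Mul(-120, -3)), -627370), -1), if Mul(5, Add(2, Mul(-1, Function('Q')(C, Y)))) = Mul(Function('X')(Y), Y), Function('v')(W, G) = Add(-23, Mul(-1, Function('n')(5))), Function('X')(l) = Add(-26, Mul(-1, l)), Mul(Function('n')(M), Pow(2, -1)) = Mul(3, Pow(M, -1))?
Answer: Rational(-1, 599576) ≈ -1.6678e-6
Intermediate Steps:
Function('n')(M) = Mul(6, Pow(M, -1)) (Function('n')(M) = Mul(2, Mul(3, Pow(M, -1))) = Mul(6, Pow(M, -1)))
Function('v')(W, G) = Rational(-121, 5) (Function('v')(W, G) = Add(-23, Mul(-1, Mul(6, Pow(5, -1)))) = Add(-23, Mul(-1, Mul(6, Rational(1, 5)))) = Add(-23, Mul(-1, Rational(6, 5))) = Add(-23, Rational(-6, 5)) = Rational(-121, 5))
Function('Q')(C, Y) = Add(2, Mul(Rational(-1, 5), Y, Add(-26, Mul(-1, Y)))) (Function('Q')(C, Y) = Add(2, Mul(Rational(-1, 5), Mul(Add(-26, Mul(-1, Y)), Y))) = Add(2, Mul(Rational(-1, 5), Mul(Y, Add(-26, Mul(-1, Y))))) = Add(2, Mul(Rational(-1, 5), Y, Add(-26, Mul(-1, Y)))))
Pow(Add(Function('Q')(Function('v')(-17, -8), Mul(-120, -3)), -627370), -1) = Pow(Add(Add(2, Mul(Rational(1, 5), Mul(-120, -3), Add(26, Mul(-120, -3)))), -627370), -1) = Pow(Add(Add(2, Mul(Rational(1, 5), 360, Add(26, 360))), -627370), -1) = Pow(Add(Add(2, Mul(Rational(1, 5), 360, 386)), -627370), -1) = Pow(Add(Add(2, 27792), -627370), -1) = Pow(Add(27794, -627370), -1) = Pow(-599576, -1) = Rational(-1, 599576)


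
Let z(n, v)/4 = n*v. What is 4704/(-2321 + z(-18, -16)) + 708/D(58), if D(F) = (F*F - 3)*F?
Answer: -65440050/16277323 ≈ -4.0203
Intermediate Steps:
z(n, v) = 4*n*v (z(n, v) = 4*(n*v) = 4*n*v)
D(F) = F*(-3 + F²) (D(F) = (F² - 3)*F = (-3 + F²)*F = F*(-3 + F²))
4704/(-2321 + z(-18, -16)) + 708/D(58) = 4704/(-2321 + 4*(-18)*(-16)) + 708/((58*(-3 + 58²))) = 4704/(-2321 + 1152) + 708/((58*(-3 + 3364))) = 4704/(-1169) + 708/((58*3361)) = 4704*(-1/1169) + 708/194938 = -672/167 + 708*(1/194938) = -672/167 + 354/97469 = -65440050/16277323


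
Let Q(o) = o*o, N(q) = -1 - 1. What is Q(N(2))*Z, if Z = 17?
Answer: 68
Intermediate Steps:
N(q) = -2
Q(o) = o**2
Q(N(2))*Z = (-2)**2*17 = 4*17 = 68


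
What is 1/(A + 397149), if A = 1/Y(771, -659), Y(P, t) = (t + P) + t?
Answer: 547/217240502 ≈ 2.5179e-6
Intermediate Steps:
Y(P, t) = P + 2*t (Y(P, t) = (P + t) + t = P + 2*t)
A = -1/547 (A = 1/(771 + 2*(-659)) = 1/(771 - 1318) = 1/(-547) = -1/547 ≈ -0.0018282)
1/(A + 397149) = 1/(-1/547 + 397149) = 1/(217240502/547) = 547/217240502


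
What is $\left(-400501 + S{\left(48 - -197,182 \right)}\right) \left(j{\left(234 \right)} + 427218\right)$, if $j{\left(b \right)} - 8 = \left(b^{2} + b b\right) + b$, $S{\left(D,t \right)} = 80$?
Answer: $-215014865212$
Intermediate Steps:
$j{\left(b \right)} = 8 + b + 2 b^{2}$ ($j{\left(b \right)} = 8 + \left(\left(b^{2} + b b\right) + b\right) = 8 + \left(\left(b^{2} + b^{2}\right) + b\right) = 8 + \left(2 b^{2} + b\right) = 8 + \left(b + 2 b^{2}\right) = 8 + b + 2 b^{2}$)
$\left(-400501 + S{\left(48 - -197,182 \right)}\right) \left(j{\left(234 \right)} + 427218\right) = \left(-400501 + 80\right) \left(\left(8 + 234 + 2 \cdot 234^{2}\right) + 427218\right) = - 400421 \left(\left(8 + 234 + 2 \cdot 54756\right) + 427218\right) = - 400421 \left(\left(8 + 234 + 109512\right) + 427218\right) = - 400421 \left(109754 + 427218\right) = \left(-400421\right) 536972 = -215014865212$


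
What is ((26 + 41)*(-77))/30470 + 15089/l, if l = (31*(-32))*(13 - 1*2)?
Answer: -23457129/15113120 ≈ -1.5521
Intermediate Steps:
l = -10912 (l = -992*(13 - 2) = -992*11 = -10912)
((26 + 41)*(-77))/30470 + 15089/l = ((26 + 41)*(-77))/30470 + 15089/(-10912) = (67*(-77))*(1/30470) + 15089*(-1/10912) = -5159*1/30470 - 15089/10912 = -469/2770 - 15089/10912 = -23457129/15113120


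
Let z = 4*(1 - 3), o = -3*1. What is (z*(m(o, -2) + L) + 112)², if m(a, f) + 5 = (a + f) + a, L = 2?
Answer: 40000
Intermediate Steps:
o = -3
z = -8 (z = 4*(-2) = -8)
m(a, f) = -5 + f + 2*a (m(a, f) = -5 + ((a + f) + a) = -5 + (f + 2*a) = -5 + f + 2*a)
(z*(m(o, -2) + L) + 112)² = (-8*((-5 - 2 + 2*(-3)) + 2) + 112)² = (-8*((-5 - 2 - 6) + 2) + 112)² = (-8*(-13 + 2) + 112)² = (-8*(-11) + 112)² = (88 + 112)² = 200² = 40000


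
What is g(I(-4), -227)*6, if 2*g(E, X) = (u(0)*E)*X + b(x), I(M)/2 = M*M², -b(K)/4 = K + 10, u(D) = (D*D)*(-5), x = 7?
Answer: -204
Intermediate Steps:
u(D) = -5*D² (u(D) = D²*(-5) = -5*D²)
b(K) = -40 - 4*K (b(K) = -4*(K + 10) = -4*(10 + K) = -40 - 4*K)
I(M) = 2*M³ (I(M) = 2*(M*M²) = 2*M³)
g(E, X) = -34 (g(E, X) = (((-5*0²)*E)*X + (-40 - 4*7))/2 = (((-5*0)*E)*X + (-40 - 28))/2 = ((0*E)*X - 68)/2 = (0*X - 68)/2 = (0 - 68)/2 = (½)*(-68) = -34)
g(I(-4), -227)*6 = -34*6 = -204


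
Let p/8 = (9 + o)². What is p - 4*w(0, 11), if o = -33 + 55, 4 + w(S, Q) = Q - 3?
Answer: 7672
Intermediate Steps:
w(S, Q) = -7 + Q (w(S, Q) = -4 + (Q - 3) = -4 + (-3 + Q) = -7 + Q)
o = 22
p = 7688 (p = 8*(9 + 22)² = 8*31² = 8*961 = 7688)
p - 4*w(0, 11) = 7688 - 4*(-7 + 11) = 7688 - 4*4 = 7688 - 16 = 7672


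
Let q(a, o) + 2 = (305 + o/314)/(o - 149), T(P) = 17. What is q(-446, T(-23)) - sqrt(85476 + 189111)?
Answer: -59561/13816 - sqrt(274587) ≈ -528.32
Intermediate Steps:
q(a, o) = -2 + (305 + o/314)/(-149 + o) (q(a, o) = -2 + (305 + o/314)/(o - 149) = -2 + (305 + o*(1/314))/(-149 + o) = -2 + (305 + o/314)/(-149 + o))
q(-446, T(-23)) - sqrt(85476 + 189111) = 3*(63114 - 209*17)/(314*(-149 + 17)) - sqrt(85476 + 189111) = (3/314)*(63114 - 3553)/(-132) - sqrt(274587) = (3/314)*(-1/132)*59561 - sqrt(274587) = -59561/13816 - sqrt(274587)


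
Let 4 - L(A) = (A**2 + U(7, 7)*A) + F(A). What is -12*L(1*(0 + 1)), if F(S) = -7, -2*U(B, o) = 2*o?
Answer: -204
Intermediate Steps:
U(B, o) = -o
L(A) = 11 - A**2 + 7*A (L(A) = 4 - ((A**2 + (-1*7)*A) - 7) = 4 - ((A**2 - 7*A) - 7) = 4 - (-7 + A**2 - 7*A) = 4 + (7 - A**2 + 7*A) = 11 - A**2 + 7*A)
-12*L(1*(0 + 1)) = -12*(11 - (1*(0 + 1))**2 + 7*(1*(0 + 1))) = -12*(11 - (1*1)**2 + 7*(1*1)) = -12*(11 - 1*1**2 + 7*1) = -12*(11 - 1*1 + 7) = -12*(11 - 1 + 7) = -12*17 = -204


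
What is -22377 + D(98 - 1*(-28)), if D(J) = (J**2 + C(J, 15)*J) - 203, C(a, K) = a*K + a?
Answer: 247312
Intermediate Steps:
C(a, K) = a + K*a (C(a, K) = K*a + a = a + K*a)
D(J) = -203 + 17*J**2 (D(J) = (J**2 + (J*(1 + 15))*J) - 203 = (J**2 + (J*16)*J) - 203 = (J**2 + (16*J)*J) - 203 = (J**2 + 16*J**2) - 203 = 17*J**2 - 203 = -203 + 17*J**2)
-22377 + D(98 - 1*(-28)) = -22377 + (-203 + 17*(98 - 1*(-28))**2) = -22377 + (-203 + 17*(98 + 28)**2) = -22377 + (-203 + 17*126**2) = -22377 + (-203 + 17*15876) = -22377 + (-203 + 269892) = -22377 + 269689 = 247312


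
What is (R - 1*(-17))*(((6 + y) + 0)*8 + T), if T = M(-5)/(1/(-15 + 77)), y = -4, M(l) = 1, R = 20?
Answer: 2886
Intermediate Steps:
T = 62 (T = 1/1/(-15 + 77) = 1/1/62 = 1/(1/62) = 1*62 = 62)
(R - 1*(-17))*(((6 + y) + 0)*8 + T) = (20 - 1*(-17))*(((6 - 4) + 0)*8 + 62) = (20 + 17)*((2 + 0)*8 + 62) = 37*(2*8 + 62) = 37*(16 + 62) = 37*78 = 2886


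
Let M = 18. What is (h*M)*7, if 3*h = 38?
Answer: 1596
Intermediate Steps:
h = 38/3 (h = (⅓)*38 = 38/3 ≈ 12.667)
(h*M)*7 = ((38/3)*18)*7 = 228*7 = 1596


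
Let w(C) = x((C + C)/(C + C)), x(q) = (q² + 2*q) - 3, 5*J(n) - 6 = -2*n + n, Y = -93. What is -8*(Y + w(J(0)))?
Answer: 744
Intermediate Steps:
J(n) = 6/5 - n/5 (J(n) = 6/5 + (-2*n + n)/5 = 6/5 + (-n)/5 = 6/5 - n/5)
x(q) = -3 + q² + 2*q
w(C) = 0 (w(C) = -3 + ((C + C)/(C + C))² + 2*((C + C)/(C + C)) = -3 + ((2*C)/((2*C)))² + 2*((2*C)/((2*C))) = -3 + ((2*C)*(1/(2*C)))² + 2*((2*C)*(1/(2*C))) = -3 + 1² + 2*1 = -3 + 1 + 2 = 0)
-8*(Y + w(J(0))) = -8*(-93 + 0) = -8*(-93) = 744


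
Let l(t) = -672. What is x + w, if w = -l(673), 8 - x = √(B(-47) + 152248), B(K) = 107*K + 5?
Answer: 680 - 2*√36806 ≈ 296.30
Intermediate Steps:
B(K) = 5 + 107*K
x = 8 - 2*√36806 (x = 8 - √((5 + 107*(-47)) + 152248) = 8 - √((5 - 5029) + 152248) = 8 - √(-5024 + 152248) = 8 - √147224 = 8 - 2*√36806 ≈ -375.70)
w = 672 (w = -1*(-672) = 672)
x + w = (8 - 2*√36806) + 672 = 680 - 2*√36806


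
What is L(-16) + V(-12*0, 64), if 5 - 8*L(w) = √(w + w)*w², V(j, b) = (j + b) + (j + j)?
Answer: 517/8 - 128*I*√2 ≈ 64.625 - 181.02*I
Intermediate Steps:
V(j, b) = b + 3*j (V(j, b) = (b + j) + 2*j = b + 3*j)
L(w) = 5/8 - √2*w^(5/2)/8 (L(w) = 5/8 - √(w + w)*w²/8 = 5/8 - √(2*w)*w²/8 = 5/8 - √2*√w*w²/8 = 5/8 - √2*w^(5/2)/8)
L(-16) + V(-12*0, 64) = (5/8 - √2*(-16)^(5/2)/8) + (64 + 3*(-12*0)) = (5/8 - √2*1024*I/8) + (64 + 3*0) = (5/8 - 128*I*√2) + (64 + 0) = (5/8 - 128*I*√2) + 64 = 517/8 - 128*I*√2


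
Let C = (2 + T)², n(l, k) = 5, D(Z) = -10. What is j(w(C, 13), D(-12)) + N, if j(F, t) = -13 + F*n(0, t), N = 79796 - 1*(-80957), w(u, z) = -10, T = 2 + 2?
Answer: 160690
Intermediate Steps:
T = 4
C = 36 (C = (2 + 4)² = 6² = 36)
N = 160753 (N = 79796 + 80957 = 160753)
j(F, t) = -13 + 5*F (j(F, t) = -13 + F*5 = -13 + 5*F)
j(w(C, 13), D(-12)) + N = (-13 + 5*(-10)) + 160753 = (-13 - 50) + 160753 = -63 + 160753 = 160690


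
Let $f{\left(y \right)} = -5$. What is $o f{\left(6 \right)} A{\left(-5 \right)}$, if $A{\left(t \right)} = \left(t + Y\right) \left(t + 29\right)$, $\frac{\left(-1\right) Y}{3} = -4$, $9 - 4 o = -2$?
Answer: $-2310$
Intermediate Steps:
$o = \frac{11}{4}$ ($o = \frac{9}{4} - - \frac{1}{2} = \frac{9}{4} + \frac{1}{2} = \frac{11}{4} \approx 2.75$)
$Y = 12$ ($Y = \left(-3\right) \left(-4\right) = 12$)
$A{\left(t \right)} = \left(12 + t\right) \left(29 + t\right)$ ($A{\left(t \right)} = \left(t + 12\right) \left(t + 29\right) = \left(12 + t\right) \left(29 + t\right)$)
$o f{\left(6 \right)} A{\left(-5 \right)} = \frac{11}{4} \left(-5\right) \left(348 + \left(-5\right)^{2} + 41 \left(-5\right)\right) = - \frac{55 \left(348 + 25 - 205\right)}{4} = \left(- \frac{55}{4}\right) 168 = -2310$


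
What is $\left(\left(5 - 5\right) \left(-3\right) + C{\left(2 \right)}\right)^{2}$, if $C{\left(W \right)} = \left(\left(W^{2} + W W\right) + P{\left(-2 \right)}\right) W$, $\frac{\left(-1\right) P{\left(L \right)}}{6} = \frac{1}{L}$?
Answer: $484$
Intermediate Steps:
$P{\left(L \right)} = - \frac{6}{L}$
$C{\left(W \right)} = W \left(3 + 2 W^{2}\right)$ ($C{\left(W \right)} = \left(\left(W^{2} + W W\right) - \frac{6}{-2}\right) W = \left(\left(W^{2} + W^{2}\right) - -3\right) W = \left(2 W^{2} + 3\right) W = \left(3 + 2 W^{2}\right) W = W \left(3 + 2 W^{2}\right)$)
$\left(\left(5 - 5\right) \left(-3\right) + C{\left(2 \right)}\right)^{2} = \left(\left(5 - 5\right) \left(-3\right) + 2 \left(3 + 2 \cdot 2^{2}\right)\right)^{2} = \left(0 \left(-3\right) + 2 \left(3 + 2 \cdot 4\right)\right)^{2} = \left(0 + 2 \left(3 + 8\right)\right)^{2} = \left(0 + 2 \cdot 11\right)^{2} = \left(0 + 22\right)^{2} = 22^{2} = 484$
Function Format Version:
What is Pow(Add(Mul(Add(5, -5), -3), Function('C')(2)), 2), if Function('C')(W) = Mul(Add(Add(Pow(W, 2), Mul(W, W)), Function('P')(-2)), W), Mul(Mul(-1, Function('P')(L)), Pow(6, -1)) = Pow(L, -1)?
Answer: 484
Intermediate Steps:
Function('P')(L) = Mul(-6, Pow(L, -1))
Function('C')(W) = Mul(W, Add(3, Mul(2, Pow(W, 2)))) (Function('C')(W) = Mul(Add(Add(Pow(W, 2), Mul(W, W)), Mul(-6, Pow(-2, -1))), W) = Mul(Add(Add(Pow(W, 2), Pow(W, 2)), Mul(-6, Rational(-1, 2))), W) = Mul(Add(Mul(2, Pow(W, 2)), 3), W) = Mul(Add(3, Mul(2, Pow(W, 2))), W) = Mul(W, Add(3, Mul(2, Pow(W, 2)))))
Pow(Add(Mul(Add(5, -5), -3), Function('C')(2)), 2) = Pow(Add(Mul(Add(5, -5), -3), Mul(2, Add(3, Mul(2, Pow(2, 2))))), 2) = Pow(Add(Mul(0, -3), Mul(2, Add(3, Mul(2, 4)))), 2) = Pow(Add(0, Mul(2, Add(3, 8))), 2) = Pow(Add(0, Mul(2, 11)), 2) = Pow(Add(0, 22), 2) = Pow(22, 2) = 484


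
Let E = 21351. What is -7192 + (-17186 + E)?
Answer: -3027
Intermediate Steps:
-7192 + (-17186 + E) = -7192 + (-17186 + 21351) = -7192 + 4165 = -3027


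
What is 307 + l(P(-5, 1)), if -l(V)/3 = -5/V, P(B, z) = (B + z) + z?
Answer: 302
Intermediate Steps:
P(B, z) = B + 2*z
l(V) = 15/V (l(V) = -(-15)/V = 15/V)
307 + l(P(-5, 1)) = 307 + 15/(-5 + 2*1) = 307 + 15/(-5 + 2) = 307 + 15/(-3) = 307 + 15*(-⅓) = 307 - 5 = 302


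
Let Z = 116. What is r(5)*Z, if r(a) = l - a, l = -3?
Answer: -928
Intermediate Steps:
r(a) = -3 - a
r(5)*Z = (-3 - 1*5)*116 = (-3 - 5)*116 = -8*116 = -928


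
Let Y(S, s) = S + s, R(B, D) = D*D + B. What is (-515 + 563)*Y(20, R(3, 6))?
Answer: 2832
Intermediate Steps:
R(B, D) = B + D² (R(B, D) = D² + B = B + D²)
(-515 + 563)*Y(20, R(3, 6)) = (-515 + 563)*(20 + (3 + 6²)) = 48*(20 + (3 + 36)) = 48*(20 + 39) = 48*59 = 2832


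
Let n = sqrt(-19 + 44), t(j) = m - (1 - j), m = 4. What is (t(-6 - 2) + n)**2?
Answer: 0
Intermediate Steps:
t(j) = 3 + j (t(j) = 4 - (1 - j) = 4 + (-1 + j) = 3 + j)
n = 5 (n = sqrt(25) = 5)
(t(-6 - 2) + n)**2 = ((3 + (-6 - 2)) + 5)**2 = ((3 - 8) + 5)**2 = (-5 + 5)**2 = 0**2 = 0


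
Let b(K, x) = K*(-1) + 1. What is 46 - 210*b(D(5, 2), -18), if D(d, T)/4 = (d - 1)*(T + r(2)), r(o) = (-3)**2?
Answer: 36796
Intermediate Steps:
r(o) = 9
D(d, T) = 4*(-1 + d)*(9 + T) (D(d, T) = 4*((d - 1)*(T + 9)) = 4*((-1 + d)*(9 + T)) = 4*(-1 + d)*(9 + T))
b(K, x) = 1 - K (b(K, x) = -K + 1 = 1 - K)
46 - 210*b(D(5, 2), -18) = 46 - 210*(1 - (-36 - 4*2 + 36*5 + 4*2*5)) = 46 - 210*(1 - (-36 - 8 + 180 + 40)) = 46 - 210*(1 - 1*176) = 46 - 210*(1 - 176) = 46 - 210*(-175) = 46 + 36750 = 36796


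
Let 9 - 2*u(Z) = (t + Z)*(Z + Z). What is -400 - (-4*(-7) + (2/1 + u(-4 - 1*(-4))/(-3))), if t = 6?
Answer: -857/2 ≈ -428.50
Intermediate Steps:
u(Z) = 9/2 - Z*(6 + Z) (u(Z) = 9/2 - (6 + Z)*(Z + Z)/2 = 9/2 - (6 + Z)*2*Z/2 = 9/2 - Z*(6 + Z))
-400 - (-4*(-7) + (2/1 + u(-4 - 1*(-4))/(-3))) = -400 - (-4*(-7) + (2/1 + (9/2 - (-4 - 1*(-4))² - 6*(-4 - 1*(-4)))/(-3))) = -400 - (28 + (2*1 + (9/2 - (-4 + 4)² - 6*(-4 + 4))*(-⅓))) = -400 - (28 + (2 + (9/2 - 1*0² - 6*0)*(-⅓))) = -400 - (28 + (2 + (9/2 - 1*0 + 0)*(-⅓))) = -400 - (28 + (2 + (9/2 + 0 + 0)*(-⅓))) = -400 - (28 + (2 + (9/2)*(-⅓))) = -400 - (28 + (2 - 3/2)) = -400 - (28 + ½) = -400 - 1*57/2 = -400 - 57/2 = -857/2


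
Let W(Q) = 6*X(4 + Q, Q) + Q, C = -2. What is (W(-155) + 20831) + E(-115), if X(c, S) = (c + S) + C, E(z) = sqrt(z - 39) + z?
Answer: 18713 + I*sqrt(154) ≈ 18713.0 + 12.41*I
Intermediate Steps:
E(z) = z + sqrt(-39 + z) (E(z) = sqrt(-39 + z) + z = z + sqrt(-39 + z))
X(c, S) = -2 + S + c (X(c, S) = (c + S) - 2 = (S + c) - 2 = -2 + S + c)
W(Q) = 12 + 13*Q (W(Q) = 6*(-2 + Q + (4 + Q)) + Q = 6*(2 + 2*Q) + Q = (12 + 12*Q) + Q = 12 + 13*Q)
(W(-155) + 20831) + E(-115) = ((12 + 13*(-155)) + 20831) + (-115 + sqrt(-39 - 115)) = ((12 - 2015) + 20831) + (-115 + sqrt(-154)) = (-2003 + 20831) + (-115 + I*sqrt(154)) = 18828 + (-115 + I*sqrt(154)) = 18713 + I*sqrt(154)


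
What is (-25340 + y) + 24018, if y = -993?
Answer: -2315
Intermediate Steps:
(-25340 + y) + 24018 = (-25340 - 993) + 24018 = -26333 + 24018 = -2315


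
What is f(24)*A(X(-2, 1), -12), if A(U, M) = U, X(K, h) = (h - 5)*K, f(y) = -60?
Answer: -480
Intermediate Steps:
X(K, h) = K*(-5 + h) (X(K, h) = (-5 + h)*K = K*(-5 + h))
f(24)*A(X(-2, 1), -12) = -(-120)*(-5 + 1) = -(-120)*(-4) = -60*8 = -480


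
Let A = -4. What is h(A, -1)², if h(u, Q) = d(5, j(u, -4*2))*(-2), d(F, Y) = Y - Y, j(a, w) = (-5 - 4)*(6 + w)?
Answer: 0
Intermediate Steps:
j(a, w) = -54 - 9*w (j(a, w) = -9*(6 + w) = -54 - 9*w)
d(F, Y) = 0
h(u, Q) = 0 (h(u, Q) = 0*(-2) = 0)
h(A, -1)² = 0² = 0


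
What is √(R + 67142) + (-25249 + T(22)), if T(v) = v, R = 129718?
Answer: -25227 + 2*√49215 ≈ -24783.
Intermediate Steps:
√(R + 67142) + (-25249 + T(22)) = √(129718 + 67142) + (-25249 + 22) = √196860 - 25227 = 2*√49215 - 25227 = -25227 + 2*√49215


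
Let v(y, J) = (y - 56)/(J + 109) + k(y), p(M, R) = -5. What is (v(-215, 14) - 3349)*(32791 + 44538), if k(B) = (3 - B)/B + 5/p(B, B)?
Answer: -6857213180741/26445 ≈ -2.5930e+8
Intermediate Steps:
k(B) = -1 + (3 - B)/B (k(B) = (3 - B)/B + 5/(-5) = (3 - B)/B + 5*(-⅕) = (3 - B)/B - 1 = -1 + (3 - B)/B)
v(y, J) = -2 + 3/y + (-56 + y)/(109 + J) (v(y, J) = (y - 56)/(J + 109) + (-2 + 3/y) = (-56 + y)/(109 + J) + (-2 + 3/y) = -2 + 3/y + (-56 + y)/(109 + J))
(v(-215, 14) - 3349)*(32791 + 44538) = ((327 - 218*(-215) + 14*(3 - 2*(-215)) - 215*(-56 - 215))/((-215)*(109 + 14)) - 3349)*(32791 + 44538) = (-1/215*(327 + 46870 + 14*(3 + 430) - 215*(-271))/123 - 3349)*77329 = (-1/215*1/123*(327 + 46870 + 14*433 + 58265) - 3349)*77329 = (-1/215*1/123*(327 + 46870 + 6062 + 58265) - 3349)*77329 = (-1/215*1/123*111524 - 3349)*77329 = (-111524/26445 - 3349)*77329 = -88675829/26445*77329 = -6857213180741/26445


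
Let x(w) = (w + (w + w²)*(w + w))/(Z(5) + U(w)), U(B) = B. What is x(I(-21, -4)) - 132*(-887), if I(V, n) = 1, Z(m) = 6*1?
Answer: 819593/7 ≈ 1.1708e+5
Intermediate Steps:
Z(m) = 6
x(w) = (w + 2*w*(w + w²))/(6 + w) (x(w) = (w + (w + w²)*(w + w))/(6 + w) = (w + (w + w²)*(2*w))/(6 + w) = (w + 2*w*(w + w²))/(6 + w))
x(I(-21, -4)) - 132*(-887) = 1*(1 + 2*1 + 2*1²)/(6 + 1) - 132*(-887) = 1*(1 + 2 + 2*1)/7 + 117084 = 1*(⅐)*(1 + 2 + 2) + 117084 = 1*(⅐)*5 + 117084 = 5/7 + 117084 = 819593/7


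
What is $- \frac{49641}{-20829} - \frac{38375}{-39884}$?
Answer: $\frac{926398173}{276914612} \approx 3.3454$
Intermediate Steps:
$- \frac{49641}{-20829} - \frac{38375}{-39884} = \left(-49641\right) \left(- \frac{1}{20829}\right) - - \frac{38375}{39884} = \frac{16547}{6943} + \frac{38375}{39884} = \frac{926398173}{276914612}$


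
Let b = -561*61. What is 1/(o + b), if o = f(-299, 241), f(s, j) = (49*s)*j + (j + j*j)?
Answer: -1/3506790 ≈ -2.8516e-7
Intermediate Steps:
b = -34221
f(s, j) = j + j² + 49*j*s (f(s, j) = 49*j*s + (j + j²) = j + j² + 49*j*s)
o = -3472569 (o = 241*(1 + 241 + 49*(-299)) = 241*(1 + 241 - 14651) = 241*(-14409) = -3472569)
1/(o + b) = 1/(-3472569 - 34221) = 1/(-3506790) = -1/3506790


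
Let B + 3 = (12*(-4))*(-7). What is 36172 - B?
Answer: 35839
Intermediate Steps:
B = 333 (B = -3 + (12*(-4))*(-7) = -3 - 48*(-7) = -3 + 336 = 333)
36172 - B = 36172 - 1*333 = 36172 - 333 = 35839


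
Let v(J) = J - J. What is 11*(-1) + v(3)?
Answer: -11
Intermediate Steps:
v(J) = 0
11*(-1) + v(3) = 11*(-1) + 0 = -11 + 0 = -11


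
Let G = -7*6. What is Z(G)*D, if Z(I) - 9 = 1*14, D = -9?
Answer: -207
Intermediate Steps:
G = -42
Z(I) = 23 (Z(I) = 9 + 1*14 = 9 + 14 = 23)
Z(G)*D = 23*(-9) = -207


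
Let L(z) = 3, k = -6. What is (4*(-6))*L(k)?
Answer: -72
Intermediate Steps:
(4*(-6))*L(k) = (4*(-6))*3 = -24*3 = -72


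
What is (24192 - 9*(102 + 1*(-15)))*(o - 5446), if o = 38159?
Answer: 765778617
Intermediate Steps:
(24192 - 9*(102 + 1*(-15)))*(o - 5446) = (24192 - 9*(102 + 1*(-15)))*(38159 - 5446) = (24192 - 9*(102 - 15))*32713 = (24192 - 9*87)*32713 = (24192 - 783)*32713 = 23409*32713 = 765778617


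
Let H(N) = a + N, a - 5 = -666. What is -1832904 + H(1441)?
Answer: -1832124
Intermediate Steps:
a = -661 (a = 5 - 666 = -661)
H(N) = -661 + N
-1832904 + H(1441) = -1832904 + (-661 + 1441) = -1832904 + 780 = -1832124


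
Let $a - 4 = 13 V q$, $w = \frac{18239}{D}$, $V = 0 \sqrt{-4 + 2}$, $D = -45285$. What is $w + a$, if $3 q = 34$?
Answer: $\frac{162901}{45285} \approx 3.5972$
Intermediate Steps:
$q = \frac{34}{3}$ ($q = \frac{1}{3} \cdot 34 = \frac{34}{3} \approx 11.333$)
$V = 0$ ($V = 0 \sqrt{-2} = 0 i \sqrt{2} = 0$)
$w = - \frac{18239}{45285}$ ($w = \frac{18239}{-45285} = 18239 \left(- \frac{1}{45285}\right) = - \frac{18239}{45285} \approx -0.40276$)
$a = 4$ ($a = 4 + 13 \cdot 0 \cdot \frac{34}{3} = 4 + 0 \cdot \frac{34}{3} = 4 + 0 = 4$)
$w + a = - \frac{18239}{45285} + 4 = \frac{162901}{45285}$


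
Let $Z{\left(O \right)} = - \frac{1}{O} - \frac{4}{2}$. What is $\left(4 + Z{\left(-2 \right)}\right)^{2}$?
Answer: $\frac{25}{4} \approx 6.25$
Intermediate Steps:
$Z{\left(O \right)} = -2 - \frac{1}{O}$ ($Z{\left(O \right)} = - \frac{1}{O} - 2 = -2 - \frac{1}{O}$)
$\left(4 + Z{\left(-2 \right)}\right)^{2} = \left(4 - \frac{3}{2}\right)^{2} = \left(\frac{5}{2}\right)^{2} = \frac{25}{4}$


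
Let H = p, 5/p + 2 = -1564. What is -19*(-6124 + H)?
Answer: 182213591/1566 ≈ 1.1636e+5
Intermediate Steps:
p = -5/1566 (p = 5/(-2 - 1564) = 5/(-1566) = 5*(-1/1566) = -5/1566 ≈ -0.0031928)
H = -5/1566 ≈ -0.0031928
-19*(-6124 + H) = -19*(-6124 - 5/1566) = -19*(-9590189/1566) = 182213591/1566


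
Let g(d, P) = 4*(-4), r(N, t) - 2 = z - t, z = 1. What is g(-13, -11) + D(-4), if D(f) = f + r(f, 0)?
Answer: -17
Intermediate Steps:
r(N, t) = 3 - t (r(N, t) = 2 + (1 - t) = 3 - t)
D(f) = 3 + f (D(f) = f + (3 - 1*0) = f + (3 + 0) = f + 3 = 3 + f)
g(d, P) = -16
g(-13, -11) + D(-4) = -16 + (3 - 4) = -16 - 1 = -17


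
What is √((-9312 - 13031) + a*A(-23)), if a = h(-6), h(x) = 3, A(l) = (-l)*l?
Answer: I*√23930 ≈ 154.69*I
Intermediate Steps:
A(l) = -l²
a = 3
√((-9312 - 13031) + a*A(-23)) = √((-9312 - 13031) + 3*(-1*(-23)²)) = √(-22343 + 3*(-1*529)) = √(-22343 + 3*(-529)) = √(-22343 - 1587) = √(-23930) = I*√23930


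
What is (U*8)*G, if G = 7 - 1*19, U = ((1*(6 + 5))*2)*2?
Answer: -4224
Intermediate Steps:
U = 44 (U = ((1*11)*2)*2 = (11*2)*2 = 22*2 = 44)
G = -12 (G = 7 - 19 = -12)
(U*8)*G = (44*8)*(-12) = 352*(-12) = -4224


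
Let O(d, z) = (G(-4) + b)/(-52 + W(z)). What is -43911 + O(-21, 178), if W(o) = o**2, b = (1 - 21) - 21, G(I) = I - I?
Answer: -1388992793/31632 ≈ -43911.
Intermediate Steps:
G(I) = 0
b = -41 (b = -20 - 21 = -41)
O(d, z) = -41/(-52 + z**2) (O(d, z) = (0 - 41)/(-52 + z**2) = -41/(-52 + z**2))
-43911 + O(-21, 178) = -43911 - 41/(-52 + 178**2) = -43911 - 41/(-52 + 31684) = -43911 - 41/31632 = -1388992793/31632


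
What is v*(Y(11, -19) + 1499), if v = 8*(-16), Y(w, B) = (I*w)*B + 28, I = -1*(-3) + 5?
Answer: 18560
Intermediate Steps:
I = 8 (I = 3 + 5 = 8)
Y(w, B) = 28 + 8*B*w (Y(w, B) = (8*w)*B + 28 = 8*B*w + 28 = 28 + 8*B*w)
v = -128
v*(Y(11, -19) + 1499) = -128*((28 + 8*(-19)*11) + 1499) = -128*((28 - 1672) + 1499) = -128*(-1644 + 1499) = -128*(-145) = 18560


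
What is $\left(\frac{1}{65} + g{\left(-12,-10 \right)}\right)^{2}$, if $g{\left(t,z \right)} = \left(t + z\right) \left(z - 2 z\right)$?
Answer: $\frac{204461401}{4225} \approx 48393.0$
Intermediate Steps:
$g{\left(t,z \right)} = - z \left(t + z\right)$ ($g{\left(t,z \right)} = \left(t + z\right) \left(- z\right) = - z \left(t + z\right)$)
$\left(\frac{1}{65} + g{\left(-12,-10 \right)}\right)^{2} = \left(\frac{1}{65} - - 10 \left(-12 - 10\right)\right)^{2} = \left(\frac{1}{65} - \left(-10\right) \left(-22\right)\right)^{2} = \left(\frac{1}{65} - 220\right)^{2} = \left(- \frac{14299}{65}\right)^{2} = \frac{204461401}{4225}$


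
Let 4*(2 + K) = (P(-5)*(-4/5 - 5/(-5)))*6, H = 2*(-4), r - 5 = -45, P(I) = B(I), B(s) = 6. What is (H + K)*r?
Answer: 328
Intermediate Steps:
P(I) = 6
r = -40 (r = 5 - 45 = -40)
H = -8
K = -⅕ (K = -2 + ((6*(-4/5 - 5/(-5)))*6)/4 = -2 + ((6*(-4*⅕ - 5*(-⅕)))*6)/4 = -2 + ((6*(-⅘ + 1))*6)/4 = -2 + ((6*(⅕))*6)/4 = -2 + ((6/5)*6)/4 = -2 + (¼)*(36/5) = -2 + 9/5 = -⅕ ≈ -0.20000)
(H + K)*r = (-8 - ⅕)*(-40) = -41/5*(-40) = 328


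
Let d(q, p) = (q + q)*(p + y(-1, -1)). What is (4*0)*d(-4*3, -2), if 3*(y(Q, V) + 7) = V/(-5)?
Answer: 0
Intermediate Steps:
y(Q, V) = -7 - V/15 (y(Q, V) = -7 + (V/(-5))/3 = -7 + (V*(-1/5))/3 = -7 + (-V/5)/3 = -7 - V/15)
d(q, p) = 2*q*(-104/15 + p) (d(q, p) = (q + q)*(p + (-7 - 1/15*(-1))) = (2*q)*(p + (-7 + 1/15)) = (2*q)*(p - 104/15) = (2*q)*(-104/15 + p) = 2*q*(-104/15 + p))
(4*0)*d(-4*3, -2) = (4*0)*(2*(-4*3)*(-104 + 15*(-2))/15) = 0*((2/15)*(-12)*(-104 - 30)) = 0*((2/15)*(-12)*(-134)) = 0*(1072/5) = 0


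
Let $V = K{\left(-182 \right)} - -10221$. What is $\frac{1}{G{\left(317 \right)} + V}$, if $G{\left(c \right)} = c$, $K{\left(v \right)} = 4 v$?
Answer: $\frac{1}{9810} \approx 0.00010194$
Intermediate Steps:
$V = 9493$ ($V = 4 \left(-182\right) - -10221 = -728 + 10221 = 9493$)
$\frac{1}{G{\left(317 \right)} + V} = \frac{1}{317 + 9493} = \frac{1}{9810}$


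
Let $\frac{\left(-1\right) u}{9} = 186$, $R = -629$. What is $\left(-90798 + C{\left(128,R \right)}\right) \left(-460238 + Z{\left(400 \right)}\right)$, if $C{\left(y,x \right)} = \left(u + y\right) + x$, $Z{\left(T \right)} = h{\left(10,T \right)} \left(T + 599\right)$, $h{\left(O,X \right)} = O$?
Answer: $41860907304$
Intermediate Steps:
$u = -1674$ ($u = \left(-9\right) 186 = -1674$)
$Z{\left(T \right)} = 5990 + 10 T$ ($Z{\left(T \right)} = 10 \left(T + 599\right) = 10 \left(599 + T\right) = 5990 + 10 T$)
$C{\left(y,x \right)} = -1674 + x + y$ ($C{\left(y,x \right)} = \left(-1674 + y\right) + x = -1674 + x + y$)
$\left(-90798 + C{\left(128,R \right)}\right) \left(-460238 + Z{\left(400 \right)}\right) = \left(-90798 - 2175\right) \left(-460238 + \left(5990 + 10 \cdot 400\right)\right) = \left(-90798 - 2175\right) \left(-460238 + \left(5990 + 4000\right)\right) = - 92973 \left(-460238 + 9990\right) = \left(-92973\right) \left(-450248\right) = 41860907304$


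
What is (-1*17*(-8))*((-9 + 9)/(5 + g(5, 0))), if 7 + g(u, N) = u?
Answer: 0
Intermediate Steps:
g(u, N) = -7 + u
(-1*17*(-8))*((-9 + 9)/(5 + g(5, 0))) = (-1*17*(-8))*((-9 + 9)/(5 + (-7 + 5))) = (-17*(-8))*(0/(5 - 2)) = 136*(0/3) = 136*(0*(⅓)) = 136*0 = 0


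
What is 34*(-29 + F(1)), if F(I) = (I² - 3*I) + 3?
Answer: -952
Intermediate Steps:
F(I) = 3 + I² - 3*I
34*(-29 + F(1)) = 34*(-29 + (3 + 1² - 3*1)) = 34*(-29 + (3 + 1 - 3)) = 34*(-29 + 1) = 34*(-28) = -952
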